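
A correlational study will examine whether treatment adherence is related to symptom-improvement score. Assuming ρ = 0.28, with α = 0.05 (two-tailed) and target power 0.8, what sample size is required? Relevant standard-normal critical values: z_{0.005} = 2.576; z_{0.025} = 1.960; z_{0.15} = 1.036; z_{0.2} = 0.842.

n = 98

Fisher's z: C = ½·ln((1+r)/(1−r)) = ½·ln(1.7778) = 0.2877.
n = ((z_{α/2} + z_β)/C)² + 3.
(1.960 + 0.842) / 0.2877 = 2.802 / 0.2877 = 9.739.
n = 9.739² + 3 = 94.85 + 3 = 97.9.
Round up.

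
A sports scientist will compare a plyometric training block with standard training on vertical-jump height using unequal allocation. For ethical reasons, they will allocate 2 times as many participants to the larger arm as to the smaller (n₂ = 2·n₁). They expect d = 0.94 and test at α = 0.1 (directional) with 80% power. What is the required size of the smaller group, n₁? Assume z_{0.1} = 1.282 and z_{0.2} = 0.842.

With allocation ratio k = n₂/n₁ = 2, Var(x̄₁−x̄₂) = σ²(1/n₁ + 1/(k·n₁)) = σ²·(k+1)/(k·n₁).
So n₁ = (1 + 1/k)·((z_{α} + z_β)/d)² = 1.500 × (2.124/0.94)².
n₁ = 1.500 × 5.11 = 7.7.
Round up: n₁ = 8, giving n₂ = 2 × 8 = 16.

n₁ = 8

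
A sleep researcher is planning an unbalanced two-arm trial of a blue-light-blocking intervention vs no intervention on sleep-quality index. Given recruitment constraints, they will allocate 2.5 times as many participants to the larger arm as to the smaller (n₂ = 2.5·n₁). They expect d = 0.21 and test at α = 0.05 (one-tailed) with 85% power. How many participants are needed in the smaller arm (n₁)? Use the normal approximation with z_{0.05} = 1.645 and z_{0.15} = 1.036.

With allocation ratio k = n₂/n₁ = 2.5, Var(x̄₁−x̄₂) = σ²(1/n₁ + 1/(k·n₁)) = σ²·(k+1)/(k·n₁).
So n₁ = (1 + 1/k)·((z_{α} + z_β)/d)² = 1.400 × (2.681/0.21)².
n₁ = 1.400 × 162.99 = 228.2.
Round up: n₁ = 229, giving n₂ = ⌈2.5 × 229⌉ = ⌈572.5⌉ = 573.

n₁ = 229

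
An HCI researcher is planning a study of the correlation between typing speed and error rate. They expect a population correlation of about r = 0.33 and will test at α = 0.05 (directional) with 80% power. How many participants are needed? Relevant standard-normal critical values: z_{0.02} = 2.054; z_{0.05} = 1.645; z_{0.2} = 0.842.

Fisher's z: C = ½·ln((1+r)/(1−r)) = ½·ln(1.9851) = 0.3428.
n = ((z_{α} + z_β)/C)² + 3.
(1.645 + 0.842) / 0.3428 = 2.487 / 0.3428 = 7.255.
n = 7.255² + 3 = 52.63 + 3 = 55.6.
Round up.

n = 56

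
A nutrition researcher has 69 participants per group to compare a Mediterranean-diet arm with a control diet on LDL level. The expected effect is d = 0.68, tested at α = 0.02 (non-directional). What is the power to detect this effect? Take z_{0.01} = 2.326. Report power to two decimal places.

For two equal groups, power = Φ(d·√(n/2) − z_{α/2}).
d·√(n/2) = 0.68 × √(69/2) = 0.68 × 5.874 = 3.994.
z_β = 3.994 − 2.326 = 1.668.
Power = Φ(1.668) = 0.952.

power ≈ 0.95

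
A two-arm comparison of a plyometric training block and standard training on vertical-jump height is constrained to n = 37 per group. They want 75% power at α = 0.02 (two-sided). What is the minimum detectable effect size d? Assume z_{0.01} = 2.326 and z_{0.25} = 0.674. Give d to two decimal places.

d_min ≈ 0.70

For two independent groups of n = 37 each: d_min = (z_{α/2} + z_β)·√(2/n).
z-sum = 2.326 + 0.674 = 3.000.
d_min = 3.000 × √(2/37) = 3.000 × 0.2325 = 0.697.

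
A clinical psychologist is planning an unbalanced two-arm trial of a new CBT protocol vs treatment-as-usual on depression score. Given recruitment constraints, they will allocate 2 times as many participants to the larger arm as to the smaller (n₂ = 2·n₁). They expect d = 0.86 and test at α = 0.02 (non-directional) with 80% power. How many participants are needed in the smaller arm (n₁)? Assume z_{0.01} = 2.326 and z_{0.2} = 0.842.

With allocation ratio k = n₂/n₁ = 2, Var(x̄₁−x̄₂) = σ²(1/n₁ + 1/(k·n₁)) = σ²·(k+1)/(k·n₁).
So n₁ = (1 + 1/k)·((z_{α/2} + z_β)/d)² = 1.500 × (3.168/0.86)².
n₁ = 1.500 × 13.57 = 20.4.
Round up: n₁ = 21, giving n₂ = 2 × 21 = 42.

n₁ = 21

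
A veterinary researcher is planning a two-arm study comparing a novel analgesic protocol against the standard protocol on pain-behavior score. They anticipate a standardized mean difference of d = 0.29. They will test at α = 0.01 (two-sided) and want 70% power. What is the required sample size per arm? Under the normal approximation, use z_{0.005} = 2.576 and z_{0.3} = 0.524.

n = 229 per group

For two independent groups with equal n: n = 2·((z_{α/2} + z_β) / d)².
z_{α/2} + z_β = 2.576 + 0.524 = 3.100.
n = 2 × (3.100 / 0.29)² = 2 × 10.690² = 2 × 114.27 = 228.5.
Round up to the next whole participant.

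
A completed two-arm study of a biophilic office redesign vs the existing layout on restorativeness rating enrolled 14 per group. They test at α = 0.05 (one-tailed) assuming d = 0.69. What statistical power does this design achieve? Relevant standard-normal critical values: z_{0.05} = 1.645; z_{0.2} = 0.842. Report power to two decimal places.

For two equal groups, power = Φ(d·√(n/2) − z_{α}).
d·√(n/2) = 0.69 × √(14/2) = 0.69 × 2.646 = 1.826.
z_β = 1.826 − 1.645 = 0.181.
Power = Φ(0.181) = 0.572.

power ≈ 0.57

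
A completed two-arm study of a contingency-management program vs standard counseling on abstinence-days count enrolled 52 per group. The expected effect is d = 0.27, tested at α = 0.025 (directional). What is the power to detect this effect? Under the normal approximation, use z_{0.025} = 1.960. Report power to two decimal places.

power ≈ 0.28

For two equal groups, power = Φ(d·√(n/2) − z_{α}).
d·√(n/2) = 0.27 × √(52/2) = 0.27 × 5.099 = 1.377.
z_β = 1.377 − 1.960 = -0.583.
Power = Φ(-0.583) = 0.280.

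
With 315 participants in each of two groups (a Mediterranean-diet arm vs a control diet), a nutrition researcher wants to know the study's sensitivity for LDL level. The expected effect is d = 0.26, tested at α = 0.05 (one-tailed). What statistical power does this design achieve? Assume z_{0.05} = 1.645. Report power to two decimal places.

power ≈ 0.95

For two equal groups, power = Φ(d·√(n/2) − z_{α}).
d·√(n/2) = 0.26 × √(315/2) = 0.26 × 12.550 = 3.263.
z_β = 3.263 − 1.645 = 1.618.
Power = Φ(1.618) = 0.947.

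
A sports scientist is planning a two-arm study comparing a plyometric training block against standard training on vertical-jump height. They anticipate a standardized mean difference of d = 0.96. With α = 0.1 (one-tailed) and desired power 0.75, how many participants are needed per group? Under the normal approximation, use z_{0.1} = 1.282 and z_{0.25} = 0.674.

For two independent groups with equal n: n = 2·((z_{α} + z_β) / d)².
z_{α} + z_β = 1.282 + 0.674 = 1.956.
n = 2 × (1.956 / 0.96)² = 2 × 2.038² = 2 × 4.15 = 8.3.
Round up to the next whole participant.

n = 9 per group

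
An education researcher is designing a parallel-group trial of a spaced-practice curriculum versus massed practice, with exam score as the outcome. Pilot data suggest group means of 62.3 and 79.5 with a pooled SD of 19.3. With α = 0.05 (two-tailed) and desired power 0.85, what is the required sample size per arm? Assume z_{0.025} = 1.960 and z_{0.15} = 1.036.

Cohen's d = |M₁ − M₂| / SD_pooled = |62.3 − 79.5| / 19.3 = 17.2 / 19.3 = 0.891.
For two independent groups with equal n: n = 2·((z_{α/2} + z_β) / d)².
z_{α/2} + z_β = 1.960 + 1.036 = 2.996.
n = 2 × (2.996 / 0.891)² = 2 × 3.363² = 2 × 11.31 = 22.6.
Round up to the next whole participant.

n = 23 per group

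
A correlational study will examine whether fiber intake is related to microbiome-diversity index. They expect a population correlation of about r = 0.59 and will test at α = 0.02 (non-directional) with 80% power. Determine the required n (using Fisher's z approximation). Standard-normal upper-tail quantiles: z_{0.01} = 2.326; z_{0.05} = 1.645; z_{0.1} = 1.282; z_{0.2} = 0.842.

Fisher's z: C = ½·ln((1+r)/(1−r)) = ½·ln(3.8780) = 0.6777.
n = ((z_{α/2} + z_β)/C)² + 3.
(2.326 + 0.842) / 0.6777 = 3.168 / 0.6777 = 4.675.
n = 4.675² + 3 = 21.85 + 3 = 24.9.
Round up.

n = 25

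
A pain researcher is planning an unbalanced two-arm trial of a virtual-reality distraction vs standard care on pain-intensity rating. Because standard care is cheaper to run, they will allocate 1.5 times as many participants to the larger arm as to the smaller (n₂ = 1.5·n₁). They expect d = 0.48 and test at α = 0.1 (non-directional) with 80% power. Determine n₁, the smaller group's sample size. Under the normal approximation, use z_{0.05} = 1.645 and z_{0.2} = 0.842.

With allocation ratio k = n₂/n₁ = 1.5, Var(x̄₁−x̄₂) = σ²(1/n₁ + 1/(k·n₁)) = σ²·(k+1)/(k·n₁).
So n₁ = (1 + 1/k)·((z_{α/2} + z_β)/d)² = 1.667 × (2.487/0.48)².
n₁ = 1.667 × 26.85 = 44.7.
Round up: n₁ = 45, giving n₂ = ⌈1.5 × 45⌉ = ⌈67.5⌉ = 68.

n₁ = 45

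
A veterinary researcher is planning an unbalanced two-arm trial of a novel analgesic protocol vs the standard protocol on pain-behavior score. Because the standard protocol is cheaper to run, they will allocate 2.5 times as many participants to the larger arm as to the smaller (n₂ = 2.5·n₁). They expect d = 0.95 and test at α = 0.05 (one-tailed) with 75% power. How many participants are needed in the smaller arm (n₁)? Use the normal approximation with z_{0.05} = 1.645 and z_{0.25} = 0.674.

n₁ = 9

With allocation ratio k = n₂/n₁ = 2.5, Var(x̄₁−x̄₂) = σ²(1/n₁ + 1/(k·n₁)) = σ²·(k+1)/(k·n₁).
So n₁ = (1 + 1/k)·((z_{α} + z_β)/d)² = 1.400 × (2.319/0.95)².
n₁ = 1.400 × 5.96 = 8.3.
Round up: n₁ = 9, giving n₂ = ⌈2.5 × 9⌉ = ⌈22.5⌉ = 23.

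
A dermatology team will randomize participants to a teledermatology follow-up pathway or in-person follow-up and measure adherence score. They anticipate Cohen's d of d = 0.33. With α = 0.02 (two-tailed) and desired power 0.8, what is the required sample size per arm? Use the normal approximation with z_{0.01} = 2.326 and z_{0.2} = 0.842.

For two independent groups with equal n: n = 2·((z_{α/2} + z_β) / d)².
z_{α/2} + z_β = 2.326 + 0.842 = 3.168.
n = 2 × (3.168 / 0.33)² = 2 × 9.600² = 2 × 92.16 = 184.3.
Round up to the next whole participant.

n = 185 per group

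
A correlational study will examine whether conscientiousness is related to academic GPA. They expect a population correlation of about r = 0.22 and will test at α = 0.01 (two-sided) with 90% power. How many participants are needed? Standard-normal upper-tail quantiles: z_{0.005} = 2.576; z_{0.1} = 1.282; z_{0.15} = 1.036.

Fisher's z: C = ½·ln((1+r)/(1−r)) = ½·ln(1.5641) = 0.2237.
n = ((z_{α/2} + z_β)/C)² + 3.
(2.576 + 1.282) / 0.2237 = 3.858 / 0.2237 = 17.246.
n = 17.246² + 3 = 297.44 + 3 = 300.4.
Round up.

n = 301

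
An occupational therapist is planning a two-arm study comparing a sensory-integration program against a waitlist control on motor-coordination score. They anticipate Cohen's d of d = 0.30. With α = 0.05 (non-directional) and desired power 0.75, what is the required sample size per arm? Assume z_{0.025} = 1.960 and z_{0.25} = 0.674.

n = 155 per group

For two independent groups with equal n: n = 2·((z_{α/2} + z_β) / d)².
z_{α/2} + z_β = 1.960 + 0.674 = 2.634.
n = 2 × (2.634 / 0.30)² = 2 × 8.780² = 2 × 77.09 = 154.2.
Round up to the next whole participant.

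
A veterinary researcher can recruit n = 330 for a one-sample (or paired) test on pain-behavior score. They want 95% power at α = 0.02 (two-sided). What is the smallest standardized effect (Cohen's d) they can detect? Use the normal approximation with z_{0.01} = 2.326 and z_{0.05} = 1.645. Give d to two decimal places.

d_min ≈ 0.22

For a single sample (or paired design) of n = 330: d_min = (z_{α/2} + z_β)/√n.
z-sum = 2.326 + 1.645 = 3.971.
d_min = 3.971 / √330 = 3.971 / 18.166 = 0.219.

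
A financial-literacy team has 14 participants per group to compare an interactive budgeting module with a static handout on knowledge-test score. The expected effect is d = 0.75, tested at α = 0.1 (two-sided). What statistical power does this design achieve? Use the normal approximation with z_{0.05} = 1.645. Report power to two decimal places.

power ≈ 0.63

For two equal groups, power = Φ(d·√(n/2) − z_{α/2}).
d·√(n/2) = 0.75 × √(14/2) = 0.75 × 2.646 = 1.984.
z_β = 1.984 − 1.645 = 0.339.
Power = Φ(0.339) = 0.633.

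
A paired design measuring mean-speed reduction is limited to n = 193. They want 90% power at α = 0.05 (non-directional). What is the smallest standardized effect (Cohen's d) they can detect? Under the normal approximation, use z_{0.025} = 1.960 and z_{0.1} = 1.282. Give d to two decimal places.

d_min ≈ 0.23

For a single sample (or paired design) of n = 193: d_min = (z_{α/2} + z_β)/√n.
z-sum = 1.960 + 1.282 = 3.242.
d_min = 3.242 / √193 = 3.242 / 13.892 = 0.233.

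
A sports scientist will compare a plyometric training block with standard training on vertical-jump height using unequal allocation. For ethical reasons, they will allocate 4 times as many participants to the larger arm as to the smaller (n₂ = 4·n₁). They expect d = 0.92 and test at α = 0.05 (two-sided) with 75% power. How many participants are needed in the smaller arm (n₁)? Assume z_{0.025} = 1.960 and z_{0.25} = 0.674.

n₁ = 11

With allocation ratio k = n₂/n₁ = 4, Var(x̄₁−x̄₂) = σ²(1/n₁ + 1/(k·n₁)) = σ²·(k+1)/(k·n₁).
So n₁ = (1 + 1/k)·((z_{α/2} + z_β)/d)² = 1.250 × (2.634/0.92)².
n₁ = 1.250 × 8.20 = 10.2.
Round up: n₁ = 11, giving n₂ = 4 × 11 = 44.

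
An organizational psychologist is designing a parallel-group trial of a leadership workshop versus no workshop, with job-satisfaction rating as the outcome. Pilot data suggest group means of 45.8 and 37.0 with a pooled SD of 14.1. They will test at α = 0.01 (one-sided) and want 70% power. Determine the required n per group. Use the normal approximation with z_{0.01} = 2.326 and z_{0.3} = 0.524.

n = 42 per group

Cohen's d = |M₁ − M₂| / SD_pooled = |45.8 − 37.0| / 14.1 = 8.8 / 14.1 = 0.624.
For two independent groups with equal n: n = 2·((z_{α} + z_β) / d)².
z_{α} + z_β = 2.326 + 0.524 = 2.850.
n = 2 × (2.850 / 0.624)² = 2 × 4.567² = 2 × 20.86 = 41.7.
Round up to the next whole participant.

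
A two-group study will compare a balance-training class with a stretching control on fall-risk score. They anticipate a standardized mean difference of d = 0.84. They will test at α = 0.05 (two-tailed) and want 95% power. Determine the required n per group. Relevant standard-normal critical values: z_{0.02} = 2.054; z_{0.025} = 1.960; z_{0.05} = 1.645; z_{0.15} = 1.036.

n = 37 per group

For two independent groups with equal n: n = 2·((z_{α/2} + z_β) / d)².
z_{α/2} + z_β = 1.960 + 1.645 = 3.605.
n = 2 × (3.605 / 0.84)² = 2 × 4.292² = 2 × 18.42 = 36.8.
Round up to the next whole participant.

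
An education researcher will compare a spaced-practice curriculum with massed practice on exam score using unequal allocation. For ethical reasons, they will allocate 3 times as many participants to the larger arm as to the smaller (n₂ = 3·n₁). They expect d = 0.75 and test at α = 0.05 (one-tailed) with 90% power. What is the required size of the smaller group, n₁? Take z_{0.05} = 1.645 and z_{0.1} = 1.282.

n₁ = 21

With allocation ratio k = n₂/n₁ = 3, Var(x̄₁−x̄₂) = σ²(1/n₁ + 1/(k·n₁)) = σ²·(k+1)/(k·n₁).
So n₁ = (1 + 1/k)·((z_{α} + z_β)/d)² = 1.333 × (2.927/0.75)².
n₁ = 1.333 × 15.23 = 20.3.
Round up: n₁ = 21, giving n₂ = 3 × 21 = 63.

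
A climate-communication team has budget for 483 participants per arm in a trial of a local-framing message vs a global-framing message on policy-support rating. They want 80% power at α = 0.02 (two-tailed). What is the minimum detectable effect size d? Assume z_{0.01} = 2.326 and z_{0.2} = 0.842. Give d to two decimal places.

d_min ≈ 0.20

For two independent groups of n = 483 each: d_min = (z_{α/2} + z_β)·√(2/n).
z-sum = 2.326 + 0.842 = 3.168.
d_min = 3.168 × √(2/483) = 3.168 × 0.0643 = 0.204.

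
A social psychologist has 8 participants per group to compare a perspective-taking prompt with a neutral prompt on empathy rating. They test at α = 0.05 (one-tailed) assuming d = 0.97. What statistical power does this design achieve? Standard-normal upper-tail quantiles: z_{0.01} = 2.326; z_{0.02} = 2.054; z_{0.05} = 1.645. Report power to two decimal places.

power ≈ 0.62

For two equal groups, power = Φ(d·√(n/2) − z_{α}).
d·√(n/2) = 0.97 × √(8/2) = 0.97 × 2.000 = 1.940.
z_β = 1.940 − 1.645 = 0.295.
Power = Φ(0.295) = 0.616.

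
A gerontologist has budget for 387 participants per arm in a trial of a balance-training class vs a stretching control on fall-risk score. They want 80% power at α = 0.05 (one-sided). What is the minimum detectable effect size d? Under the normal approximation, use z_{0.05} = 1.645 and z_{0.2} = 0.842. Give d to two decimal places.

d_min ≈ 0.18

For two independent groups of n = 387 each: d_min = (z_{α} + z_β)·√(2/n).
z-sum = 1.645 + 0.842 = 2.487.
d_min = 2.487 × √(2/387) = 2.487 × 0.0719 = 0.179.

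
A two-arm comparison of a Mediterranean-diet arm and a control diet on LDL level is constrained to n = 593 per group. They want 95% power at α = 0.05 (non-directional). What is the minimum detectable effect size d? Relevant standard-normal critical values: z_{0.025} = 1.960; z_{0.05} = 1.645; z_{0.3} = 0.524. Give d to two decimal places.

For two independent groups of n = 593 each: d_min = (z_{α/2} + z_β)·√(2/n).
z-sum = 1.960 + 1.645 = 3.605.
d_min = 3.605 × √(2/593) = 3.605 × 0.0581 = 0.209.

d_min ≈ 0.21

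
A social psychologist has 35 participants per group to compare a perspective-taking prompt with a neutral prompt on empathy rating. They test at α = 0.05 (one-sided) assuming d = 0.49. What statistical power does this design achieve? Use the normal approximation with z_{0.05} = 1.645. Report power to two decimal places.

For two equal groups, power = Φ(d·√(n/2) − z_{α}).
d·√(n/2) = 0.49 × √(35/2) = 0.49 × 4.183 = 2.050.
z_β = 2.050 − 1.645 = 0.405.
Power = Φ(0.405) = 0.657.

power ≈ 0.66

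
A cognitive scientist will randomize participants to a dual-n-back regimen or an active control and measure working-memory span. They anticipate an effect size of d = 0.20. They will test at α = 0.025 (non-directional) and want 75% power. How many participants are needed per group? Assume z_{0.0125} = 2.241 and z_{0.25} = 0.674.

n = 425 per group

For two independent groups with equal n: n = 2·((z_{α/2} + z_β) / d)².
z_{α/2} + z_β = 2.241 + 0.674 = 2.915.
n = 2 × (2.915 / 0.20)² = 2 × 14.575² = 2 × 212.43 = 424.9.
Round up to the next whole participant.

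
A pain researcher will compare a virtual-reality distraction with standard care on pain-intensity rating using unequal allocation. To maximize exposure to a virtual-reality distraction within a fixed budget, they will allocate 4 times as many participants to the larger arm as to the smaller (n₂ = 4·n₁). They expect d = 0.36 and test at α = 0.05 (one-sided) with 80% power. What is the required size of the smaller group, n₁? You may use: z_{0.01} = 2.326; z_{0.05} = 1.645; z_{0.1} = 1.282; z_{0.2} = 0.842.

With allocation ratio k = n₂/n₁ = 4, Var(x̄₁−x̄₂) = σ²(1/n₁ + 1/(k·n₁)) = σ²·(k+1)/(k·n₁).
So n₁ = (1 + 1/k)·((z_{α} + z_β)/d)² = 1.250 × (2.487/0.36)².
n₁ = 1.250 × 47.73 = 59.7.
Round up: n₁ = 60, giving n₂ = 4 × 60 = 240.

n₁ = 60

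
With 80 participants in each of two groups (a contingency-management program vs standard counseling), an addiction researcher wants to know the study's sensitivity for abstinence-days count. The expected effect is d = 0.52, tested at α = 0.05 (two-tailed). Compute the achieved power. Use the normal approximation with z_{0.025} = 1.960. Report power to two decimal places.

For two equal groups, power = Φ(d·√(n/2) − z_{α/2}).
d·√(n/2) = 0.52 × √(80/2) = 0.52 × 6.325 = 3.289.
z_β = 3.289 − 1.960 = 1.329.
Power = Φ(1.329) = 0.908.

power ≈ 0.91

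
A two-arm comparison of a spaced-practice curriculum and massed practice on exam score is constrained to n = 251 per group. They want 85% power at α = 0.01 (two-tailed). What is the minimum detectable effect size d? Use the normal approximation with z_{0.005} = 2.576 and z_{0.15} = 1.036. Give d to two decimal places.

For two independent groups of n = 251 each: d_min = (z_{α/2} + z_β)·√(2/n).
z-sum = 2.576 + 1.036 = 3.612.
d_min = 3.612 × √(2/251) = 3.612 × 0.0893 = 0.322.

d_min ≈ 0.32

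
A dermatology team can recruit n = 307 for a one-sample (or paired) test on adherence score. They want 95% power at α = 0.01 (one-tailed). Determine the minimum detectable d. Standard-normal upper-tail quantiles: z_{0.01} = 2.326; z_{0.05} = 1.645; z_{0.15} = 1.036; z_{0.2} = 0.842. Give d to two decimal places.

For a single sample (or paired design) of n = 307: d_min = (z_{α} + z_β)/√n.
z-sum = 2.326 + 1.645 = 3.971.
d_min = 3.971 / √307 = 3.971 / 17.521 = 0.227.

d_min ≈ 0.23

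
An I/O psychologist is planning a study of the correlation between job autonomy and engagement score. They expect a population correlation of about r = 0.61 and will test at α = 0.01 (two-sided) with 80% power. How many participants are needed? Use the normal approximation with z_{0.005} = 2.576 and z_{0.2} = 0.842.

Fisher's z: C = ½·ln((1+r)/(1−r)) = ½·ln(4.1282) = 0.7089.
n = ((z_{α/2} + z_β)/C)² + 3.
(2.576 + 0.842) / 0.7089 = 3.418 / 0.7089 = 4.822.
n = 4.822² + 3 = 23.25 + 3 = 26.2.
Round up.

n = 27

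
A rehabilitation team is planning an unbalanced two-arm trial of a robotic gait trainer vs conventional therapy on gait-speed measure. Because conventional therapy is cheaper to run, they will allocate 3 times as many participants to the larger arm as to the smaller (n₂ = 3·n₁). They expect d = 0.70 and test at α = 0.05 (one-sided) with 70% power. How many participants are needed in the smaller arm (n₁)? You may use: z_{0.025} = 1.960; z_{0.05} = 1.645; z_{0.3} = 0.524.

With allocation ratio k = n₂/n₁ = 3, Var(x̄₁−x̄₂) = σ²(1/n₁ + 1/(k·n₁)) = σ²·(k+1)/(k·n₁).
So n₁ = (1 + 1/k)·((z_{α} + z_β)/d)² = 1.333 × (2.169/0.70)².
n₁ = 1.333 × 9.60 = 12.8.
Round up: n₁ = 13, giving n₂ = 3 × 13 = 39.

n₁ = 13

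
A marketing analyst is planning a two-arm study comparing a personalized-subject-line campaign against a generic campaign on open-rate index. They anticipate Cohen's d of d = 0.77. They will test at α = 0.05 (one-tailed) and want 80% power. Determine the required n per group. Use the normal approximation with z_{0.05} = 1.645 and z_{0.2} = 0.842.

For two independent groups with equal n: n = 2·((z_{α} + z_β) / d)².
z_{α} + z_β = 1.645 + 0.842 = 2.487.
n = 2 × (2.487 / 0.77)² = 2 × 3.230² = 2 × 10.43 = 20.9.
Round up to the next whole participant.

n = 21 per group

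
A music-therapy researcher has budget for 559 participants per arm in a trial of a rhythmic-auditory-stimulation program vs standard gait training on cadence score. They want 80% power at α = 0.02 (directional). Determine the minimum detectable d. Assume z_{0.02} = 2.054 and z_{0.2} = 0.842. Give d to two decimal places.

For two independent groups of n = 559 each: d_min = (z_{α} + z_β)·√(2/n).
z-sum = 2.054 + 0.842 = 2.896.
d_min = 2.896 × √(2/559) = 2.896 × 0.0598 = 0.173.

d_min ≈ 0.17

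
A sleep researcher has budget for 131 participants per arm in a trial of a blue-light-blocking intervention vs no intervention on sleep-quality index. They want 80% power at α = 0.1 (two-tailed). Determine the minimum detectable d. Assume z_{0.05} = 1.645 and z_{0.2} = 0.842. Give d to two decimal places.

For two independent groups of n = 131 each: d_min = (z_{α/2} + z_β)·√(2/n).
z-sum = 1.645 + 0.842 = 2.487.
d_min = 2.487 × √(2/131) = 2.487 × 0.1236 = 0.307.

d_min ≈ 0.31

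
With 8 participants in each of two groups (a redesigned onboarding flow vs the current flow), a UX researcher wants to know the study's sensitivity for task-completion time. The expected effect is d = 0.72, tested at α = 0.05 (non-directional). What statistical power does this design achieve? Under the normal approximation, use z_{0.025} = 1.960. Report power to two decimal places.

power ≈ 0.30

For two equal groups, power = Φ(d·√(n/2) − z_{α/2}).
d·√(n/2) = 0.72 × √(8/2) = 0.72 × 2.000 = 1.440.
z_β = 1.440 − 1.960 = -0.520.
Power = Φ(-0.520) = 0.302.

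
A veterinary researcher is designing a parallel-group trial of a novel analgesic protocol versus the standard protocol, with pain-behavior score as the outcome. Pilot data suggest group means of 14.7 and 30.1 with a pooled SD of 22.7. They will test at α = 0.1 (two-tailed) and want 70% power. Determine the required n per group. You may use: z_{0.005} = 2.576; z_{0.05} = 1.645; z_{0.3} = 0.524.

Cohen's d = |M₁ − M₂| / SD_pooled = |14.7 − 30.1| / 22.7 = 15.4 / 22.7 = 0.678.
For two independent groups with equal n: n = 2·((z_{α/2} + z_β) / d)².
z_{α/2} + z_β = 1.645 + 0.524 = 2.169.
n = 2 × (2.169 / 0.678)² = 2 × 3.199² = 2 × 10.23 = 20.5.
Round up to the next whole participant.

n = 21 per group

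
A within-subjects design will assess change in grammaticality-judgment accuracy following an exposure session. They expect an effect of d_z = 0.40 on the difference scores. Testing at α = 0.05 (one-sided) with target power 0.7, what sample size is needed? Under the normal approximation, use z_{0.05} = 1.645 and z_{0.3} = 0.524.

n = 30 pairs

For a paired (one-sample on differences) test: n = ((z_{α} + z_β) / d)².
z_{α} + z_β = 1.645 + 0.524 = 2.169.
n = (2.169 / 0.40)² = 5.422² = 29.40.
Round up.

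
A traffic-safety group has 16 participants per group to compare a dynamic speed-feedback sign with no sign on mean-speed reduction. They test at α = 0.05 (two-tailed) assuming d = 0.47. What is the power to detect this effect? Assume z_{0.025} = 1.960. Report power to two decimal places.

power ≈ 0.26

For two equal groups, power = Φ(d·√(n/2) − z_{α/2}).
d·√(n/2) = 0.47 × √(16/2) = 0.47 × 2.828 = 1.329.
z_β = 1.329 − 1.960 = -0.631.
Power = Φ(-0.631) = 0.264.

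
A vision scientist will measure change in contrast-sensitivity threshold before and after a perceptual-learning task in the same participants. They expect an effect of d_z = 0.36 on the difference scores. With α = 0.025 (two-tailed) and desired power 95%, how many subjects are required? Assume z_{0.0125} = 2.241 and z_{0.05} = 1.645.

n = 117 pairs

For a paired (one-sample on differences) test: n = ((z_{α/2} + z_β) / d)².
z_{α/2} + z_β = 2.241 + 1.645 = 3.886.
n = (3.886 / 0.36)² = 10.794² = 116.52.
Round up.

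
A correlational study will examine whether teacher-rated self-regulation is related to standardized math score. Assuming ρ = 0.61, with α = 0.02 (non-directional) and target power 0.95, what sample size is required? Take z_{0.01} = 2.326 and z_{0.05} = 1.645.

Fisher's z: C = ½·ln((1+r)/(1−r)) = ½·ln(4.1282) = 0.7089.
n = ((z_{α/2} + z_β)/C)² + 3.
(2.326 + 1.645) / 0.7089 = 3.971 / 0.7089 = 5.602.
n = 5.602² + 3 = 31.38 + 3 = 34.4.
Round up.

n = 35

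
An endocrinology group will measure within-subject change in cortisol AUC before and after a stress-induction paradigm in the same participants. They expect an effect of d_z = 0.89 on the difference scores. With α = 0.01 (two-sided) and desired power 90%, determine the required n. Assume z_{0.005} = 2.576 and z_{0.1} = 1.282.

n = 19 pairs

For a paired (one-sample on differences) test: n = ((z_{α/2} + z_β) / d)².
z_{α/2} + z_β = 2.576 + 1.282 = 3.858.
n = (3.858 / 0.89)² = 4.335² = 18.79.
Round up.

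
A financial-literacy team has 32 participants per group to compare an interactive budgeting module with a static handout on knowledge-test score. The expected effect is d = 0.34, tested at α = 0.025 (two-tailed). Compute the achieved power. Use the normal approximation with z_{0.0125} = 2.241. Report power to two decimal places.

power ≈ 0.19

For two equal groups, power = Φ(d·√(n/2) − z_{α/2}).
d·√(n/2) = 0.34 × √(32/2) = 0.34 × 4.000 = 1.360.
z_β = 1.360 − 2.241 = -0.881.
Power = Φ(-0.881) = 0.189.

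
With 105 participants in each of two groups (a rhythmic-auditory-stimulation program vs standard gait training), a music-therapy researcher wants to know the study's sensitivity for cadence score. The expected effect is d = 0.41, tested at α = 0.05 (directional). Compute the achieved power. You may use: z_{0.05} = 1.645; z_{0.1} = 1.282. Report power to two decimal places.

power ≈ 0.91

For two equal groups, power = Φ(d·√(n/2) − z_{α}).
d·√(n/2) = 0.41 × √(105/2) = 0.41 × 7.246 = 2.971.
z_β = 2.971 − 1.645 = 1.326.
Power = Φ(1.326) = 0.908.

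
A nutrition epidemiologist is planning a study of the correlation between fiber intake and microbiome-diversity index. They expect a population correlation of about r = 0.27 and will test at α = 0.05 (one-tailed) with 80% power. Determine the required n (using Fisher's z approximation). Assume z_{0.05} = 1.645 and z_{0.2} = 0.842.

Fisher's z: C = ½·ln((1+r)/(1−r)) = ½·ln(1.7397) = 0.2769.
n = ((z_{α} + z_β)/C)² + 3.
(1.645 + 0.842) / 0.2769 = 2.487 / 0.2769 = 8.982.
n = 8.982² + 3 = 80.67 + 3 = 83.7.
Round up.

n = 84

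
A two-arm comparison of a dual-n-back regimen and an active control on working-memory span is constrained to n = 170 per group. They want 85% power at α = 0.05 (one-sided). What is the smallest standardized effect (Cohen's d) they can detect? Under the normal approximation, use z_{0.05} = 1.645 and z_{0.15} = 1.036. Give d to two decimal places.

d_min ≈ 0.29

For two independent groups of n = 170 each: d_min = (z_{α} + z_β)·√(2/n).
z-sum = 1.645 + 1.036 = 2.681.
d_min = 2.681 × √(2/170) = 2.681 × 0.1085 = 0.291.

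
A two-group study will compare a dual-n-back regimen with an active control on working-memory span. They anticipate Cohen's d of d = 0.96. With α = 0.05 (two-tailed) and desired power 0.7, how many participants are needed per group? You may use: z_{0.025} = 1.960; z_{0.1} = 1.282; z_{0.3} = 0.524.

For two independent groups with equal n: n = 2·((z_{α/2} + z_β) / d)².
z_{α/2} + z_β = 1.960 + 0.524 = 2.484.
n = 2 × (2.484 / 0.96)² = 2 × 2.587² = 2 × 6.70 = 13.4.
Round up to the next whole participant.

n = 14 per group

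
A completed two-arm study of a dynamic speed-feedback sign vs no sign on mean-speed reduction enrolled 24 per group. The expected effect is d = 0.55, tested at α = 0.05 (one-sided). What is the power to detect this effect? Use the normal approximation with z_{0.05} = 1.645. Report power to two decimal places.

power ≈ 0.60

For two equal groups, power = Φ(d·√(n/2) − z_{α}).
d·√(n/2) = 0.55 × √(24/2) = 0.55 × 3.464 = 1.905.
z_β = 1.905 − 1.645 = 0.260.
Power = Φ(0.260) = 0.603.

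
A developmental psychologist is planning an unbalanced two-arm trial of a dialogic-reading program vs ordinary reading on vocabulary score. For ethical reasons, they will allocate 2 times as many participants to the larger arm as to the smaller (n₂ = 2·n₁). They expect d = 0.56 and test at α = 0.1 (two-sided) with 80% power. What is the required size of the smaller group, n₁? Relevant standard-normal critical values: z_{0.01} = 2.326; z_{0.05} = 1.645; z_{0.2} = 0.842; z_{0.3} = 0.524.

With allocation ratio k = n₂/n₁ = 2, Var(x̄₁−x̄₂) = σ²(1/n₁ + 1/(k·n₁)) = σ²·(k+1)/(k·n₁).
So n₁ = (1 + 1/k)·((z_{α/2} + z_β)/d)² = 1.500 × (2.487/0.56)².
n₁ = 1.500 × 19.72 = 29.6.
Round up: n₁ = 30, giving n₂ = 2 × 30 = 60.

n₁ = 30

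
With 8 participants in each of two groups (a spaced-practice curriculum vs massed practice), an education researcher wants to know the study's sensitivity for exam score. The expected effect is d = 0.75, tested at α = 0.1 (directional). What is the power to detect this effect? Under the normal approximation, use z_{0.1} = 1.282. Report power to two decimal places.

For two equal groups, power = Φ(d·√(n/2) − z_{α}).
d·√(n/2) = 0.75 × √(8/2) = 0.75 × 2.000 = 1.500.
z_β = 1.500 − 1.282 = 0.218.
Power = Φ(0.218) = 0.586.

power ≈ 0.59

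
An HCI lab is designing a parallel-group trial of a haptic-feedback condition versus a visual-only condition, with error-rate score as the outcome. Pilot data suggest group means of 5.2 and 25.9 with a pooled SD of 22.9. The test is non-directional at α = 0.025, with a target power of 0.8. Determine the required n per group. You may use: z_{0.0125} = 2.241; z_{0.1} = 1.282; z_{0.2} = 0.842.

n = 24 per group

Cohen's d = |M₁ − M₂| / SD_pooled = |5.2 − 25.9| / 22.9 = 20.7 / 22.9 = 0.904.
For two independent groups with equal n: n = 2·((z_{α/2} + z_β) / d)².
z_{α/2} + z_β = 2.241 + 0.842 = 3.083.
n = 2 × (3.083 / 0.904)² = 2 × 3.410² = 2 × 11.63 = 23.3.
Round up to the next whole participant.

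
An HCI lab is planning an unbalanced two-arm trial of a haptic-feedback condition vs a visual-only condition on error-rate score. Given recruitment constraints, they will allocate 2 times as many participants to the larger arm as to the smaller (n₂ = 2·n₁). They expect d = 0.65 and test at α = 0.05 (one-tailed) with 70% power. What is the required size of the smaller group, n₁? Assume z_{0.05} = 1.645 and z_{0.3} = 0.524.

With allocation ratio k = n₂/n₁ = 2, Var(x̄₁−x̄₂) = σ²(1/n₁ + 1/(k·n₁)) = σ²·(k+1)/(k·n₁).
So n₁ = (1 + 1/k)·((z_{α} + z_β)/d)² = 1.500 × (2.169/0.65)².
n₁ = 1.500 × 11.14 = 16.7.
Round up: n₁ = 17, giving n₂ = 2 × 17 = 34.

n₁ = 17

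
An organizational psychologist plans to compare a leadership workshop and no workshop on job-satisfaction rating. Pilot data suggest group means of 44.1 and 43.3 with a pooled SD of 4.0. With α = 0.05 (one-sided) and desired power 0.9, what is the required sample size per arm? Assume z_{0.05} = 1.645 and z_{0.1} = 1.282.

Cohen's d = |M₁ − M₂| / SD_pooled = |44.1 − 43.3| / 4.0 = 0.8 / 4.0 = 0.200.
For two independent groups with equal n: n = 2·((z_{α} + z_β) / d)².
z_{α} + z_β = 1.645 + 1.282 = 2.927.
n = 2 × (2.927 / 0.200)² = 2 × 14.635² = 2 × 214.18 = 428.4.
Round up to the next whole participant.

n = 429 per group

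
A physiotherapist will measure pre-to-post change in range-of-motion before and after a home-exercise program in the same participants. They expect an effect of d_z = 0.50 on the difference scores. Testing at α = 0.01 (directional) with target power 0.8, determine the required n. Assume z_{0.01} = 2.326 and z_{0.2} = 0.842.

n = 41 pairs

For a paired (one-sample on differences) test: n = ((z_{α} + z_β) / d)².
z_{α} + z_β = 2.326 + 0.842 = 3.168.
n = (3.168 / 0.50)² = 6.336² = 40.14.
Round up.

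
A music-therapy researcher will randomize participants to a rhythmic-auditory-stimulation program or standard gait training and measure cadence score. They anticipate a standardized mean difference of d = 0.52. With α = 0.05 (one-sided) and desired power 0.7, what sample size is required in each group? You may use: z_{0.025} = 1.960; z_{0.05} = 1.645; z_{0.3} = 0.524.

For two independent groups with equal n: n = 2·((z_{α} + z_β) / d)².
z_{α} + z_β = 1.645 + 0.524 = 2.169.
n = 2 × (2.169 / 0.52)² = 2 × 4.171² = 2 × 17.40 = 34.8.
Round up to the next whole participant.

n = 35 per group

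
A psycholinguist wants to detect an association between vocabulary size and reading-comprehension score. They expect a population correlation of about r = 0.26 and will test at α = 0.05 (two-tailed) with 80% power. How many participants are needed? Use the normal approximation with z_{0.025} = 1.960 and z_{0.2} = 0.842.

Fisher's z: C = ½·ln((1+r)/(1−r)) = ½·ln(1.7027) = 0.2661.
n = ((z_{α/2} + z_β)/C)² + 3.
(1.960 + 0.842) / 0.2661 = 2.802 / 0.2661 = 10.530.
n = 10.530² + 3 = 110.88 + 3 = 113.9.
Round up.

n = 114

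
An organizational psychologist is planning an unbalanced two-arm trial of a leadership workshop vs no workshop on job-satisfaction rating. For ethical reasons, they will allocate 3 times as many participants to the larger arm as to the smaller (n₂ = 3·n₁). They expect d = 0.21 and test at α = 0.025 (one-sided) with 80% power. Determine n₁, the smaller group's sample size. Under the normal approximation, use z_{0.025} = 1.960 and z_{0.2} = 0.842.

n₁ = 238

With allocation ratio k = n₂/n₁ = 3, Var(x̄₁−x̄₂) = σ²(1/n₁ + 1/(k·n₁)) = σ²·(k+1)/(k·n₁).
So n₁ = (1 + 1/k)·((z_{α} + z_β)/d)² = 1.333 × (2.802/0.21)².
n₁ = 1.333 × 178.03 = 237.4.
Round up: n₁ = 238, giving n₂ = 3 × 238 = 714.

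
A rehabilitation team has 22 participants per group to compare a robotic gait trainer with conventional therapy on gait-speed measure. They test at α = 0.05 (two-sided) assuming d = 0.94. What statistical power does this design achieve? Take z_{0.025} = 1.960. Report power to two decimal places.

power ≈ 0.88

For two equal groups, power = Φ(d·√(n/2) − z_{α/2}).
d·√(n/2) = 0.94 × √(22/2) = 0.94 × 3.317 = 3.118.
z_β = 3.118 − 1.960 = 1.158.
Power = Φ(1.158) = 0.876.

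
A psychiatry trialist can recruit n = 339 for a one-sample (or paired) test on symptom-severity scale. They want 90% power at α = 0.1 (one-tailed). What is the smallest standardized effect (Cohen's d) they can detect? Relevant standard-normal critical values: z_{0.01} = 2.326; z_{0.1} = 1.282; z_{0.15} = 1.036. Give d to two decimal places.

For a single sample (or paired design) of n = 339: d_min = (z_{α} + z_β)/√n.
z-sum = 1.282 + 1.282 = 2.564.
d_min = 2.564 / √339 = 2.564 / 18.412 = 0.139.

d_min ≈ 0.14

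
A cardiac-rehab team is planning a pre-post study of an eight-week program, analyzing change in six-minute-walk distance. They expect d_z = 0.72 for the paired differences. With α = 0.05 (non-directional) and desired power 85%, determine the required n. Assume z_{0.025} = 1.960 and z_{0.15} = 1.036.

n = 18 pairs

For a paired (one-sample on differences) test: n = ((z_{α/2} + z_β) / d)².
z_{α/2} + z_β = 1.960 + 1.036 = 2.996.
n = (2.996 / 0.72)² = 4.161² = 17.31.
Round up.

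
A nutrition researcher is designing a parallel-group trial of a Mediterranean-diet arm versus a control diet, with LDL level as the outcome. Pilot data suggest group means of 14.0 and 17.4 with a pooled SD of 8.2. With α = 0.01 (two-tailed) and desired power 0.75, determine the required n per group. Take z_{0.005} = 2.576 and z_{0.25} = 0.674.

n = 123 per group

Cohen's d = |M₁ − M₂| / SD_pooled = |14.0 − 17.4| / 8.2 = 3.4 / 8.2 = 0.415.
For two independent groups with equal n: n = 2·((z_{α/2} + z_β) / d)².
z_{α/2} + z_β = 2.576 + 0.674 = 3.250.
n = 2 × (3.250 / 0.415)² = 2 × 7.831² = 2 × 61.33 = 122.7.
Round up to the next whole participant.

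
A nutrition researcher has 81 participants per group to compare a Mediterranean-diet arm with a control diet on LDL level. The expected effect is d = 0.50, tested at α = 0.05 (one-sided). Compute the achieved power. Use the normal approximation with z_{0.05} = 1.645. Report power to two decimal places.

power ≈ 0.94

For two equal groups, power = Φ(d·√(n/2) − z_{α}).
d·√(n/2) = 0.50 × √(81/2) = 0.50 × 6.364 = 3.182.
z_β = 3.182 − 1.645 = 1.537.
Power = Φ(1.537) = 0.938.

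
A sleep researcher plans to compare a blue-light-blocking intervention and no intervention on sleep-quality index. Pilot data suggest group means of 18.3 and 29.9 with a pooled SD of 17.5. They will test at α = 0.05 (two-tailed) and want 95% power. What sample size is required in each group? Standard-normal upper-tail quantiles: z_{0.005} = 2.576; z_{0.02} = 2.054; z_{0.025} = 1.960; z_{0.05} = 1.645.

n = 60 per group

Cohen's d = |M₁ − M₂| / SD_pooled = |18.3 − 29.9| / 17.5 = 11.6 / 17.5 = 0.663.
For two independent groups with equal n: n = 2·((z_{α/2} + z_β) / d)².
z_{α/2} + z_β = 1.960 + 1.645 = 3.605.
n = 2 × (3.605 / 0.663)² = 2 × 5.437² = 2 × 29.57 = 59.1.
Round up to the next whole participant.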